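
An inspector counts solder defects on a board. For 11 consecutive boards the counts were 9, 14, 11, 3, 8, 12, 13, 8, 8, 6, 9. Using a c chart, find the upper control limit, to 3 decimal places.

18.272

c̄ = (9 + 14 + 11 + 3 + 8 + 12 + 13 + 8 + 8 + 6 + 9) / 11 = 101 / 11 = 9.1818
UCL = c̄ + 3√c̄ = 9.1818 + 3 × √9.1818 = 9.1818 + 3 × 3.0302 = 18.2723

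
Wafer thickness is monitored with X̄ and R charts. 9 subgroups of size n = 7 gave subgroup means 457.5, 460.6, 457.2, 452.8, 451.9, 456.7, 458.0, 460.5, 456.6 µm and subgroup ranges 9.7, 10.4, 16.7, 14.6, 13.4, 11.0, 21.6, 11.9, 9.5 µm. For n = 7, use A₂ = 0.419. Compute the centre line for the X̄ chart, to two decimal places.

456.87

X̄̄ = (457.5 + 460.6 + 457.2 + 452.8 + 451.9 + 456.7 + 458.0 + 460.5 + 456.6) / 9 = 4111.8000 / 9 = 456.8667
CL = X̄̄ = 456.8667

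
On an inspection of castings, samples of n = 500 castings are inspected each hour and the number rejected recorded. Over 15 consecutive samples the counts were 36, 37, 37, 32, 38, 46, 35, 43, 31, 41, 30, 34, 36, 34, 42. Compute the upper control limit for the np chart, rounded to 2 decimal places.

p̄ = Σdᵢ / (k·n) = 552 / (15 × 500) = 0.07360
UCL = np̄ + 3·√(np̄(1−p̄)) = 36.8000 + 3 × √(36.8000×0.92640) = 36.8000 + 3 × 5.8388 = 54.3164

54.32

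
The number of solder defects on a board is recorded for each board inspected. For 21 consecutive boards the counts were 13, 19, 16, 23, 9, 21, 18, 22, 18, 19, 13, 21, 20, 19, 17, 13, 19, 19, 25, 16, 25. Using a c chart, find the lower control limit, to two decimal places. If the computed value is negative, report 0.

c̄ = (13 + 19 + 16 + 23 + 9 + 21 + 18 + 22 + 18 + 19 + 13 + 21 + 20 + 19 + 17 + 13 + 19 + 19 + 25 + 16 + 25) / 21 = 385 / 21 = 18.3333
LCL = c̄ − 3√c̄ = 18.3333 − 3 × 4.2817 = 5.4881

5.49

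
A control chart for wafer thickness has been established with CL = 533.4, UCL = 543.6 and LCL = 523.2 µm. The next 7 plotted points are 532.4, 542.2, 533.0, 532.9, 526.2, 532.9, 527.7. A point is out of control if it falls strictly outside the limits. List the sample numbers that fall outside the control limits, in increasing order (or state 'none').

none

All 7 points lie within [523.2, 543.6].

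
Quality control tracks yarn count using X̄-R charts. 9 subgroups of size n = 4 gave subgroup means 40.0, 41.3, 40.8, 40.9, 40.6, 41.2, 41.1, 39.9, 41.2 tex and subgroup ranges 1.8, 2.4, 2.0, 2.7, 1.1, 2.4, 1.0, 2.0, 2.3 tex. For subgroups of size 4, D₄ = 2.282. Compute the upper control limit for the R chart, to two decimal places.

R̄ = (1.8 + 2.4 + 2.0 + 2.7 + 1.1 + 2.4 + 1.0 + 2.0 + 2.3) / 9 = 17.7000 / 9 = 1.9667
UCL_R = D₄·R̄ = 2.282 × 1.9667 = 4.4879

4.49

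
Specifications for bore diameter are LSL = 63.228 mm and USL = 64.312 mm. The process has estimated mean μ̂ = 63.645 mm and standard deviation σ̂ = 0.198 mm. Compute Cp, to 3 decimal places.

0.912

Cp = (USL − LSL) / (6σ̂) = (64.312 − 63.228) / (6 × 0.198) = 1.0840 / 1.1880 = 0.9125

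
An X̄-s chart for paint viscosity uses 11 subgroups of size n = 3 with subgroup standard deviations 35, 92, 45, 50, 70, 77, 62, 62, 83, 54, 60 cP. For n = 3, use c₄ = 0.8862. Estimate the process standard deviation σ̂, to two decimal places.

70.78

s̄ = (35 + 92 + 45 + 50 + 70 + 77 + 62 + 62 + 83 + 54 + 60) / 11 = 62.7273
σ̂ = s̄ / c₄ = 62.7273 / 0.8862 = 70.7823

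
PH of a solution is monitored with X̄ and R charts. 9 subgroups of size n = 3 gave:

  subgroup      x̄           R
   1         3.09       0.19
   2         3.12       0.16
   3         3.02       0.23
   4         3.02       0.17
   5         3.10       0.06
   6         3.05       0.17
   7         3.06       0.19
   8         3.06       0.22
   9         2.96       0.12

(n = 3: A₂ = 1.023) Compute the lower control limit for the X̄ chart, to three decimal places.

2.882

X̄̄ = (3.09 + 3.12 + 3.02 + 3.02 + 3.10 + 3.05 + 3.06 + 3.06 + 2.96) / 9 = 27.4800 / 9 = 3.0533
R̄ = (0.19 + 0.16 + 0.23 + 0.17 + 0.06 + 0.17 + 0.19 + 0.22 + 0.12) / 9 = 1.5100 / 9 = 0.1678
LCL = X̄̄ − A₂·R̄ = 3.0533 − 1.023 × 0.1678 = 2.8817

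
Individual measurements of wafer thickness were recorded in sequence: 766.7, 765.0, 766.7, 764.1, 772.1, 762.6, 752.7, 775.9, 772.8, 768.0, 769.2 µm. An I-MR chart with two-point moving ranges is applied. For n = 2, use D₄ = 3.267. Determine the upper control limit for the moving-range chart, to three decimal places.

Moving ranges: 1.7, 1.7, 2.6, 8.0, 9.5, 9.9, 23.2, 3.1, 4.8, 1.2; M̄R̄ = 65.7000 / 10 = 6.5700
UCL_MR = D₄·M̄R̄ = 3.267 × 6.5700 = 21.4642

21.464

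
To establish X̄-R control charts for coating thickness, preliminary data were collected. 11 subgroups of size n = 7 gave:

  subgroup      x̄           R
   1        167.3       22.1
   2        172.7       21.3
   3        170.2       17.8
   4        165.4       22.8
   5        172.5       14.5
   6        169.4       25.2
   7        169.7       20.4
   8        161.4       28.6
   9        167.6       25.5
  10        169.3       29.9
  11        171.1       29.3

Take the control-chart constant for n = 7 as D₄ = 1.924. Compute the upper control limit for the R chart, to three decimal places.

45.022

R̄ = (22.1 + 21.3 + 17.8 + 22.8 + 14.5 + 25.2 + 20.4 + 28.6 + 25.5 + 29.9 + 29.3) / 11 = 257.4000 / 11 = 23.4000
UCL_R = D₄·R̄ = 1.924 × 23.4000 = 45.0216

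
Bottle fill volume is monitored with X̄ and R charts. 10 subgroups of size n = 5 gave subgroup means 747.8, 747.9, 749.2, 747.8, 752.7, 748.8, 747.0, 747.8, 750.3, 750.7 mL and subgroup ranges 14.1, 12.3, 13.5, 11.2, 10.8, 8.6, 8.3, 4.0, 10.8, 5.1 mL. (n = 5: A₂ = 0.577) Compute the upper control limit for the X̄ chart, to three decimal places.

X̄̄ = (747.8 + 747.9 + 749.2 + 747.8 + 752.7 + 748.8 + 747.0 + 747.8 + 750.3 + 750.7) / 10 = 7490.0000 / 10 = 749.0000
R̄ = (14.1 + 12.3 + 13.5 + 11.2 + 10.8 + 8.6 + 8.3 + 4.0 + 10.8 + 5.1) / 10 = 98.7000 / 10 = 9.8700
UCL = X̄̄ + A₂·R̄ = 749.0000 + 0.577 × 9.8700 = 754.6950

754.695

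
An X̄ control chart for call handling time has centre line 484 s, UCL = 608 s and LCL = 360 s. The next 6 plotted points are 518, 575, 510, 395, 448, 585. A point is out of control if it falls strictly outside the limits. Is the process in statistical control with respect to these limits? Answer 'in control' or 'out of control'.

in control

All 6 points lie within [360, 608].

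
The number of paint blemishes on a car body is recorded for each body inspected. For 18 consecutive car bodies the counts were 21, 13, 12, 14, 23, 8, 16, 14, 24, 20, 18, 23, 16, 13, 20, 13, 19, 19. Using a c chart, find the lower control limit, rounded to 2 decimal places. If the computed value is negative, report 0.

c̄ = (21 + 13 + 12 + 14 + 23 + 8 + 16 + 14 + 24 + 20 + 18 + 23 + 16 + 13 + 20 + 13 + 19 + 19) / 18 = 306 / 18 = 17.0000
LCL = c̄ − 3√c̄ = 17.0000 − 3 × 4.1231 = 4.6307

4.63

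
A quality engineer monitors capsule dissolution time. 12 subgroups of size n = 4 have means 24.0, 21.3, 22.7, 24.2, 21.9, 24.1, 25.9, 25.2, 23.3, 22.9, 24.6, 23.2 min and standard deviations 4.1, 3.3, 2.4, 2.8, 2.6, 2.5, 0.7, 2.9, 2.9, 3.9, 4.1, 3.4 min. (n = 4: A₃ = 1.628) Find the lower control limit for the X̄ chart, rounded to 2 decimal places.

X̄̄ = (24.0 + 21.3 + 22.7 + 24.2 + 21.9 + 24.1 + 25.9 + 25.2 + 23.3 + 22.9 + 24.6 + 23.2) / 12 = 23.6083
s̄ = (4.1 + 3.3 + 2.4 + 2.8 + 2.6 + 2.5 + 0.7 + 2.9 + 2.9 + 3.9 + 4.1 + 3.4) / 12 = 2.9667
LCL = X̄̄ − A₃·s̄ = 23.6083 − 1.628 × 2.9667 = 18.7786

18.78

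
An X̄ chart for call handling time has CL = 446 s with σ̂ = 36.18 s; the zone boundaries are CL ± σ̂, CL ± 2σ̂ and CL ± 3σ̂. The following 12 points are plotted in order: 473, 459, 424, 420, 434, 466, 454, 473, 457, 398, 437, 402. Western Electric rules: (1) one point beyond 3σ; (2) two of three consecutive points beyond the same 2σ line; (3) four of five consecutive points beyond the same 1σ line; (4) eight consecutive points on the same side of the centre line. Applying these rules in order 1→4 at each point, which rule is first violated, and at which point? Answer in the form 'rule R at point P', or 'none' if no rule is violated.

Zone of each point (C = within 1σ̂, B = 1σ̂–2σ̂, A = 2σ̂–3σ̂, * = beyond 3σ̂; sign = side of CL): 1:+C, 2:+C, 3:-C, 4:-C, 5:-C, 6:+C, 7:+C, 8:+C, 9:+C, 10:-B, 11:-C, 12:-B
No rule fires across all 12 points.

none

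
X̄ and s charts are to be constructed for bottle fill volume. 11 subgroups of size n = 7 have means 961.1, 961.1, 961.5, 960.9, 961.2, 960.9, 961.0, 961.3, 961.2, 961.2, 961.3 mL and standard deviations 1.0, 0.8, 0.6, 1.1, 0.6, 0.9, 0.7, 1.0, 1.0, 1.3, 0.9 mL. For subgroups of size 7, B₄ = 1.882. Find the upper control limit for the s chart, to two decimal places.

1.69

s̄ = (1.0 + 0.8 + 0.6 + 1.1 + 0.6 + 0.9 + 0.7 + 1.0 + 1.0 + 1.3 + 0.9) / 11 = 0.9000
UCL_s = B₄·s̄ = 1.882 × 0.9000 = 1.6938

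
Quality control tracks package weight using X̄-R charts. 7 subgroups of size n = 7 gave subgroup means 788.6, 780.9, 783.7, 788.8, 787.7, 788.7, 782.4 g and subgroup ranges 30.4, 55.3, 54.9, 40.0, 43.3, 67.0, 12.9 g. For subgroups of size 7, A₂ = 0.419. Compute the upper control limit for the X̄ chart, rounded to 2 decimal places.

X̄̄ = (788.6 + 780.9 + 783.7 + 788.8 + 787.7 + 788.7 + 782.4) / 7 = 5500.8000 / 7 = 785.8286
R̄ = (30.4 + 55.3 + 54.9 + 40.0 + 43.3 + 67.0 + 12.9) / 7 = 303.8000 / 7 = 43.4000
UCL = X̄̄ + A₂·R̄ = 785.8286 + 0.419 × 43.4000 = 804.0132

804.01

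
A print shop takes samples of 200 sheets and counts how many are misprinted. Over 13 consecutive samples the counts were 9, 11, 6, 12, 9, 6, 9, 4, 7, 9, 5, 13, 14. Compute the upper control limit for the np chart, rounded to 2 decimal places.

17.46

p̄ = Σdᵢ / (k·n) = 114 / (13 × 200) = 0.04385
UCL = np̄ + 3·√(np̄(1−p̄)) = 8.7692 + 3 × √(8.7692×0.95615) = 8.7692 + 3 × 2.8956 = 17.4562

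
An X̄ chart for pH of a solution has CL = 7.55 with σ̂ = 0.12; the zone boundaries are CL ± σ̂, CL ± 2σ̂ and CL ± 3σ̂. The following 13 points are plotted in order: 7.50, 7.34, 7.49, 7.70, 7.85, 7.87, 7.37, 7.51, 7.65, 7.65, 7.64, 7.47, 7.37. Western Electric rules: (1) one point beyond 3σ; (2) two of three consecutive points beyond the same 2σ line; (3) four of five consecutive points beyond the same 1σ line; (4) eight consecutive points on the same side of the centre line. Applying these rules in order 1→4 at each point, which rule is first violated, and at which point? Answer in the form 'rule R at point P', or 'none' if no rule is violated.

Zone of each point (C = within 1σ̂, B = 1σ̂–2σ̂, A = 2σ̂–3σ̂, * = beyond 3σ̂; sign = side of CL): 1:-C, 2:-B, 3:-C, 4:+B, 5:+A, 6:+A, 7:-B, 8:-C, 9:+C, 10:+C, 11:+C, 12:-C, 13:-B
Rule 2 (two of three consecutive points beyond the same 2σ limit) is satisfied at point 6.

rule 2 at point 6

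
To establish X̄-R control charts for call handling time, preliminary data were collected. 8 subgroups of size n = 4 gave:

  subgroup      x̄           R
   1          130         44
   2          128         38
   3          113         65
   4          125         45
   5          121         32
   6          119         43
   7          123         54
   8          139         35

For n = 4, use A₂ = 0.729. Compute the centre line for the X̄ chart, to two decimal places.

X̄̄ = (130 + 128 + 113 + 125 + 121 + 119 + 123 + 139) / 8 = 998.0000 / 8 = 124.7500
CL = X̄̄ = 124.7500

124.75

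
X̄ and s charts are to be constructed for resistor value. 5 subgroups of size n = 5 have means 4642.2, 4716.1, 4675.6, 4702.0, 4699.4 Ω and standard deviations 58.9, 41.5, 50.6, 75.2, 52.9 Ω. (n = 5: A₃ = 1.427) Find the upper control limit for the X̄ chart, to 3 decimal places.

4766.715

X̄̄ = (4642.2 + 4716.1 + 4675.6 + 4702.0 + 4699.4) / 5 = 4687.0600
s̄ = (58.9 + 41.5 + 50.6 + 75.2 + 52.9) / 5 = 55.8200
UCL = X̄̄ + A₃·s̄ = 4687.0600 + 1.427 × 55.8200 = 4766.7151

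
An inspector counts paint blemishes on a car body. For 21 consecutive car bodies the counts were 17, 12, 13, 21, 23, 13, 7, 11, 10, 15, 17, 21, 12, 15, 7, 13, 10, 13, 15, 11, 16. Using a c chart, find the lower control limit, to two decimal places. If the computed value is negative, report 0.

c̄ = (17 + 12 + 13 + 21 + 23 + 13 + 7 + 11 + 10 + 15 + 17 + 21 + 12 + 15 + 7 + 13 + 10 + 13 + 15 + 11 + 16) / 21 = 292 / 21 = 13.9048
LCL = c̄ − 3√c̄ = 13.9048 − 3 × 3.7289 = 2.7180

2.72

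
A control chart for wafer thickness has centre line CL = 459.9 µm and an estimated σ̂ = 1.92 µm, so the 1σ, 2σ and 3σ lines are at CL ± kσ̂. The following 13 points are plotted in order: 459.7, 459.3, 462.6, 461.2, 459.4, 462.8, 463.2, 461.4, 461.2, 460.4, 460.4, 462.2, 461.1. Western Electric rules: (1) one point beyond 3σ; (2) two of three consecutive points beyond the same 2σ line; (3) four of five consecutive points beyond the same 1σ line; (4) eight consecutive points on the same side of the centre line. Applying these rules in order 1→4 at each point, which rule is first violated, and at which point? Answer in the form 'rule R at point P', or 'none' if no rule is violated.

rule 4 at point 13

Zone of each point (C = within 1σ̂, B = 1σ̂–2σ̂, A = 2σ̂–3σ̂, * = beyond 3σ̂; sign = side of CL): 1:-C, 2:-C, 3:+B, 4:+C, 5:-C, 6:+B, 7:+B, 8:+C, 9:+C, 10:+C, 11:+C, 12:+B, 13:+C
Rule 4 (eight consecutive points on the same side of the centre line) is satisfied at point 13.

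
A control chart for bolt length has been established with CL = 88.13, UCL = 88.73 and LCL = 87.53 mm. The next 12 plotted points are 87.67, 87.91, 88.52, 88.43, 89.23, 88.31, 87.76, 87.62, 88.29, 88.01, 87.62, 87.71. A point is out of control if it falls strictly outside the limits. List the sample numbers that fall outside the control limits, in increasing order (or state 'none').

5

Compare each point to [87.53, 88.73]: sample 5 = 89.23 > UCL.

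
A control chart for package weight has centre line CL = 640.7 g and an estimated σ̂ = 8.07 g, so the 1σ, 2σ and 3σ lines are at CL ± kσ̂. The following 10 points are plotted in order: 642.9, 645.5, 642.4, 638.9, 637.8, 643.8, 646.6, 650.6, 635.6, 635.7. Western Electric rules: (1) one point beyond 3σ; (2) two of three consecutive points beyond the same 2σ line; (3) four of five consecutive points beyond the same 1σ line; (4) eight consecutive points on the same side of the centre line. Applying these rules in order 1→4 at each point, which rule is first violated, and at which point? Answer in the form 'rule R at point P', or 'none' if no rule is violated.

Zone of each point (C = within 1σ̂, B = 1σ̂–2σ̂, A = 2σ̂–3σ̂, * = beyond 3σ̂; sign = side of CL): 1:+C, 2:+C, 3:+C, 4:-C, 5:-C, 6:+C, 7:+C, 8:+B, 9:-C, 10:-C
No rule fires across all 10 points.

none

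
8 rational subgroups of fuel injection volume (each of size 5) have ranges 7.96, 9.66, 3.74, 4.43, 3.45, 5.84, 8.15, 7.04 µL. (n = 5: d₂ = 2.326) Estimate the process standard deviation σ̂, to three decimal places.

2.702

R̄ = (7.96 + 9.66 + 3.74 + 4.43 + 3.45 + 5.84 + 8.15 + 7.04) / 8 = 6.2838
σ̂ = R̄ / d₂ = 6.2838 / 2.326 = 2.7015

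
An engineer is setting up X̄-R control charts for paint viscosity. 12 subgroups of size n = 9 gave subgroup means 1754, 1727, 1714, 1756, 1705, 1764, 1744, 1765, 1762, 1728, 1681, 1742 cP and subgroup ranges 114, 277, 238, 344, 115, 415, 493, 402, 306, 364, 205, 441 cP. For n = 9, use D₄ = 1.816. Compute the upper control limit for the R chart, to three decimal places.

562.052

R̄ = (114 + 277 + 238 + 344 + 115 + 415 + 493 + 402 + 306 + 364 + 205 + 441) / 12 = 3714.0000 / 12 = 309.5000
UCL_R = D₄·R̄ = 1.816 × 309.5000 = 562.0520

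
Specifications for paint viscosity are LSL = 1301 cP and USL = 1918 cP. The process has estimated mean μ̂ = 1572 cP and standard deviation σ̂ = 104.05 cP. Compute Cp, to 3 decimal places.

Cp = (USL − LSL) / (6σ̂) = (1918 − 1301) / (6 × 104.05) = 617.0000 / 624.3000 = 0.9883

0.988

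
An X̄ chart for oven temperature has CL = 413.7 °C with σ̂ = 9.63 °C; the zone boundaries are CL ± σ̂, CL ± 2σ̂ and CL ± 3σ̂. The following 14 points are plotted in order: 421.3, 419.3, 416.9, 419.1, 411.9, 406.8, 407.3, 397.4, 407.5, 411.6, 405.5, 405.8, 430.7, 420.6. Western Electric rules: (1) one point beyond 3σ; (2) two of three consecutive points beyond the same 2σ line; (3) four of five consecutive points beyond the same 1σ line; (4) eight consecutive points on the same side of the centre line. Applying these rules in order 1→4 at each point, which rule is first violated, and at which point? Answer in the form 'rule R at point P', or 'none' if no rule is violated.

rule 4 at point 12

Zone of each point (C = within 1σ̂, B = 1σ̂–2σ̂, A = 2σ̂–3σ̂, * = beyond 3σ̂; sign = side of CL): 1:+C, 2:+C, 3:+C, 4:+C, 5:-C, 6:-C, 7:-C, 8:-B, 9:-C, 10:-C, 11:-C, 12:-C, 13:+B, 14:+C
Rule 4 (eight consecutive points on the same side of the centre line) is satisfied at point 12.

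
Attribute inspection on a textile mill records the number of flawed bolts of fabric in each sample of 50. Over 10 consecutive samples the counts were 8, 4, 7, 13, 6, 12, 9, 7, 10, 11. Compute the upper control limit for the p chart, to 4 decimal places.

p̄ = Σdᵢ / (k·n) = 87 / (10 × 50) = 0.17400
UCL = p̄ + 3·√(p̄(1−p̄)/n) = 0.17400 + 3 × √(0.17400×0.82600/50) = 0.17400 + 3 × 0.05361 = 0.33484

0.3348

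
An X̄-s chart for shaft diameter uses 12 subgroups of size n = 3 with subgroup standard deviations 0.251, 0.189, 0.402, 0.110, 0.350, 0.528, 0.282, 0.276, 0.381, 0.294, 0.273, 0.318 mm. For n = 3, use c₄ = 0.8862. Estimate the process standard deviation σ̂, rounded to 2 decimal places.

0.34

s̄ = (0.251 + 0.189 + 0.402 + 0.110 + 0.350 + 0.528 + 0.282 + 0.276 + 0.381 + 0.294 + 0.273 + 0.318) / 12 = 0.3045
σ̂ = s̄ / c₄ = 0.3045 / 0.8862 = 0.3436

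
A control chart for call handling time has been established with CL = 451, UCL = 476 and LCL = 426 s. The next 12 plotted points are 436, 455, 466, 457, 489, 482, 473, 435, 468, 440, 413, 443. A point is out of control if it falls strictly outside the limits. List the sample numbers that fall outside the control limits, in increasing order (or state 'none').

Compare each point to [426, 476]: sample 5 = 489 > UCL; sample 6 = 482 > UCL; sample 11 = 413 < LCL.

5, 6, 11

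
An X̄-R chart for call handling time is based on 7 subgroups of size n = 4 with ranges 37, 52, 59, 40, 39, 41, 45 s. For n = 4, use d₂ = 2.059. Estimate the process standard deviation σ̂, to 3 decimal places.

R̄ = (37 + 52 + 59 + 40 + 39 + 41 + 45) / 7 = 44.7143
σ̂ = R̄ / d₂ = 44.7143 / 2.059 = 21.7165

21.717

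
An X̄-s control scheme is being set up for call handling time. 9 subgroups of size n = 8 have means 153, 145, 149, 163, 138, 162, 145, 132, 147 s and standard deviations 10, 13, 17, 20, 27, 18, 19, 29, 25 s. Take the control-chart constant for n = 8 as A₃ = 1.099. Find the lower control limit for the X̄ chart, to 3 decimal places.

X̄̄ = (153 + 145 + 149 + 163 + 138 + 162 + 145 + 132 + 147) / 9 = 148.2222
s̄ = (10 + 13 + 17 + 20 + 27 + 18 + 19 + 29 + 25) / 9 = 19.7778
LCL = X̄̄ − A₃·s̄ = 148.2222 − 1.099 × 19.7778 = 126.4864

126.486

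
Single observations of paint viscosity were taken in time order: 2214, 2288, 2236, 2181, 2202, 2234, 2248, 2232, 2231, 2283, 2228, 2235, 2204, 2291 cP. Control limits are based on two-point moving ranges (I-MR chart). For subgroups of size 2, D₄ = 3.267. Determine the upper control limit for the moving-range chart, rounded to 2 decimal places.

124.90

Moving ranges: 74, 52, 55, 21, 32, 14, 16, 1, 52, 55, 7, 31, 87; M̄R̄ = 497.0000 / 13 = 38.2308
UCL_MR = D₄·M̄R̄ = 3.267 × 38.2308 = 124.8999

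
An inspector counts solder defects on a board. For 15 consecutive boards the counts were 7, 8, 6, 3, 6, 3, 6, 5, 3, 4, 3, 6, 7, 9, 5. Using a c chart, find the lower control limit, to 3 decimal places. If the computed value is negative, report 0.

0.000

c̄ = (7 + 8 + 6 + 3 + 6 + 3 + 6 + 5 + 3 + 4 + 3 + 6 + 7 + 9 + 5) / 15 = 81 / 15 = 5.4000
LCL = c̄ − 3√c̄ = 5.4000 − 3 × 2.3238 = -1.5714 → 0 (cannot be negative)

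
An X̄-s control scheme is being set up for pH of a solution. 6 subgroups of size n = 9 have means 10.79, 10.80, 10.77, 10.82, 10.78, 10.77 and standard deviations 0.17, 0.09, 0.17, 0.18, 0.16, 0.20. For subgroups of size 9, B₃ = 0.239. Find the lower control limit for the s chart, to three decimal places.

s̄ = (0.17 + 0.09 + 0.17 + 0.18 + 0.16 + 0.20) / 6 = 0.1617
LCL_s = B₃·s̄ = 0.239 × 0.1617 = 0.0386

0.039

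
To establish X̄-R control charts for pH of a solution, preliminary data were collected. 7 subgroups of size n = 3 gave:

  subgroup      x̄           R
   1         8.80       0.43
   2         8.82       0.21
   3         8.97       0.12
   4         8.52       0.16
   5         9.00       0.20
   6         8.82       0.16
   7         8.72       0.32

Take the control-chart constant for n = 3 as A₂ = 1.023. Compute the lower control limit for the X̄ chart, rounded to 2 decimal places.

8.57

X̄̄ = (8.80 + 8.82 + 8.97 + 8.52 + 9.00 + 8.82 + 8.72) / 7 = 61.6500 / 7 = 8.8071
R̄ = (0.43 + 0.21 + 0.12 + 0.16 + 0.20 + 0.16 + 0.32) / 7 = 1.6000 / 7 = 0.2286
LCL = X̄̄ − A₂·R̄ = 8.8071 − 1.023 × 0.2286 = 8.5733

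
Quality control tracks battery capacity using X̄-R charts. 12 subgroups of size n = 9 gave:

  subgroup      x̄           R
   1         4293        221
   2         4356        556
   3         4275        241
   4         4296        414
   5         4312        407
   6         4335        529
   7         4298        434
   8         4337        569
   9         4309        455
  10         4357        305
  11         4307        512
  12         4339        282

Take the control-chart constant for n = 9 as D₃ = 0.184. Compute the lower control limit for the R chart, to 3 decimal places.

R̄ = (221 + 556 + 241 + 414 + 407 + 529 + 434 + 569 + 455 + 305 + 512 + 282) / 12 = 4925.0000 / 12 = 410.4167
LCL_R = D₃·R̄ = 0.184 × 410.4167 = 75.5167

75.517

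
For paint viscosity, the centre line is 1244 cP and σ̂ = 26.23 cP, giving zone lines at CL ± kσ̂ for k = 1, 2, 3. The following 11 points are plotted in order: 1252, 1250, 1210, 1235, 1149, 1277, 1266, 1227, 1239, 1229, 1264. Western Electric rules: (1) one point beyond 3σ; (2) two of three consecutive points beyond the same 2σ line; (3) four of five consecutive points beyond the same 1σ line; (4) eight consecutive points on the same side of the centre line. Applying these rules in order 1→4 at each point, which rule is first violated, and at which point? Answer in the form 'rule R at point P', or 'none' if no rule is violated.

rule 1 at point 5

Zone of each point (C = within 1σ̂, B = 1σ̂–2σ̂, A = 2σ̂–3σ̂, * = beyond 3σ̂; sign = side of CL): 1:+C, 2:+C, 3:-B, 4:-C, 5:-*, 6:+B, 7:+C, 8:-C, 9:-C, 10:-C, 11:+C
Rule 1 (one point beyond the 3σ limits) is satisfied at point 5.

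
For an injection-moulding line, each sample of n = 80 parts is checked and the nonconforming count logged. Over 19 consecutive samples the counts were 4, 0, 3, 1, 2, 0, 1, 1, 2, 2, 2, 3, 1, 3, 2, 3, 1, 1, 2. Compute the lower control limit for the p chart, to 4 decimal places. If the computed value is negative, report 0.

p̄ = Σdᵢ / (k·n) = 34 / (19 × 80) = 0.02237
LCL = p̄ − 3·√(p̄(1−p̄)/n) = 0.02237 − 3 × 0.01653 = -0.02723 → 0 (negative, so LCL = 0)

0.0000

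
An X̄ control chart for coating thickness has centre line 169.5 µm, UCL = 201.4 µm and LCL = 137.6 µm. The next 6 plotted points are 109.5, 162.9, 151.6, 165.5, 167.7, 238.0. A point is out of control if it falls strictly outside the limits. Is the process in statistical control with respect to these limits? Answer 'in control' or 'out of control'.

Compare each point to [137.6, 201.4]: sample 1 = 109.5 < LCL; sample 6 = 238.0 > UCL.

out of control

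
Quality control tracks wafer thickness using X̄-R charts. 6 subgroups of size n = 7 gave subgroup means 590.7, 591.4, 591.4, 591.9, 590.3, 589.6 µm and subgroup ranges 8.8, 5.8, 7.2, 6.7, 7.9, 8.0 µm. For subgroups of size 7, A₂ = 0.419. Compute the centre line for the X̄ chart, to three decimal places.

X̄̄ = (590.7 + 591.4 + 591.4 + 591.9 + 590.3 + 589.6) / 6 = 3545.3000 / 6 = 590.8833
CL = X̄̄ = 590.8833

590.883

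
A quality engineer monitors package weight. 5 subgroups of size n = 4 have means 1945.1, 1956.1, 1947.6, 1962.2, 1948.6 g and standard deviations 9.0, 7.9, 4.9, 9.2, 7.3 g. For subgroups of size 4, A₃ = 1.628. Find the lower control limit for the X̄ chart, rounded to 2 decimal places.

X̄̄ = (1945.1 + 1956.1 + 1947.6 + 1962.2 + 1948.6) / 5 = 1951.9200
s̄ = (9.0 + 7.9 + 4.9 + 9.2 + 7.3) / 5 = 7.6600
LCL = X̄̄ − A₃·s̄ = 1951.9200 − 1.628 × 7.6600 = 1939.4495

1939.45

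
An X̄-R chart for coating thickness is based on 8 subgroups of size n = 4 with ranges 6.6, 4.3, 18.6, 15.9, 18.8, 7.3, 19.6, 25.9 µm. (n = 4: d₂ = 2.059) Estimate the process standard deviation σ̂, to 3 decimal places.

7.103

R̄ = (6.6 + 4.3 + 18.6 + 15.9 + 18.8 + 7.3 + 19.6 + 25.9) / 8 = 14.6250
σ̂ = R̄ / d₂ = 14.6250 / 2.059 = 7.1030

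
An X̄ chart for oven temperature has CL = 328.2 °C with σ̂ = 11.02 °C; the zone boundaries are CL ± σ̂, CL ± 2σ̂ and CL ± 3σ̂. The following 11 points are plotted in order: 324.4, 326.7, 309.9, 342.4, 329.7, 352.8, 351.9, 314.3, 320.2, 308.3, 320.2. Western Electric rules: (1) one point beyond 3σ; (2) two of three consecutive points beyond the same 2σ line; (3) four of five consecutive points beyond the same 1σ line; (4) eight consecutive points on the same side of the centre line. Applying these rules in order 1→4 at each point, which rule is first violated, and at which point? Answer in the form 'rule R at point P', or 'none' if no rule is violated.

Zone of each point (C = within 1σ̂, B = 1σ̂–2σ̂, A = 2σ̂–3σ̂, * = beyond 3σ̂; sign = side of CL): 1:-C, 2:-C, 3:-B, 4:+B, 5:+C, 6:+A, 7:+A, 8:-B, 9:-C, 10:-B, 11:-C
Rule 2 (two of three consecutive points beyond the same 2σ limit) is satisfied at point 7.

rule 2 at point 7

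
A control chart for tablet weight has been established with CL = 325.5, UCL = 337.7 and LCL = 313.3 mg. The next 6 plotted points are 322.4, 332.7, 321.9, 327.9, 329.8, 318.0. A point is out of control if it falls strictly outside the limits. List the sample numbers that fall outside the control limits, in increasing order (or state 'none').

All 6 points lie within [313.3, 337.7].

none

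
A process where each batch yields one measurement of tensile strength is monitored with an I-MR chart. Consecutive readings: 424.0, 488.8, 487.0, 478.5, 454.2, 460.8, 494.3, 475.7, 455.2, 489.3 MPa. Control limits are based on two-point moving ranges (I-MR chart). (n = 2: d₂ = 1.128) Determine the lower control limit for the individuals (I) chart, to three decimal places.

407.925

X̄ = (424.0 + 488.8 + 487.0 + 478.5 + 454.2 + 460.8 + 494.3 + 475.7 + 455.2 + 489.3) / 10 = 470.7800
Moving ranges: 64.8, 1.8, 8.5, 24.3, 6.6, 33.5, 18.6, 20.5, 34.1; M̄R̄ = 212.7000 / 9 = 23.6333
LCL = X̄ − 3·M̄R̄/d₂ = 470.7800 − 3 × 23.6333 / 1.128 = 407.9254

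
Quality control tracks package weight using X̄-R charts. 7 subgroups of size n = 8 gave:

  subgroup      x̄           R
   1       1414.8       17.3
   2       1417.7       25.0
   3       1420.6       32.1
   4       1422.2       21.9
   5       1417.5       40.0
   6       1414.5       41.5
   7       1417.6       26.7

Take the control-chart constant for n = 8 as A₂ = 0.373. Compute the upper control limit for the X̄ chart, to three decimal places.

X̄̄ = (1414.8 + 1417.7 + 1420.6 + 1422.2 + 1417.5 + 1414.5 + 1417.6) / 7 = 9924.9000 / 7 = 1417.8429
R̄ = (17.3 + 25.0 + 32.1 + 21.9 + 40.0 + 41.5 + 26.7) / 7 = 204.5000 / 7 = 29.2143
UCL = X̄̄ + A₂·R̄ = 1417.8429 + 0.373 × 29.2143 = 1428.7398

1428.740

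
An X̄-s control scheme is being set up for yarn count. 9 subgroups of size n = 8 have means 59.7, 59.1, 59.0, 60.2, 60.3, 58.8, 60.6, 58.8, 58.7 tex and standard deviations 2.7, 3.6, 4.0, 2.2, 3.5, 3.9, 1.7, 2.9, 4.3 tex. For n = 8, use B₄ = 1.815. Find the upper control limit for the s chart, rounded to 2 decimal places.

5.81

s̄ = (2.7 + 3.6 + 4.0 + 2.2 + 3.5 + 3.9 + 1.7 + 2.9 + 4.3) / 9 = 3.2000
UCL_s = B₄·s̄ = 1.815 × 3.2000 = 5.8080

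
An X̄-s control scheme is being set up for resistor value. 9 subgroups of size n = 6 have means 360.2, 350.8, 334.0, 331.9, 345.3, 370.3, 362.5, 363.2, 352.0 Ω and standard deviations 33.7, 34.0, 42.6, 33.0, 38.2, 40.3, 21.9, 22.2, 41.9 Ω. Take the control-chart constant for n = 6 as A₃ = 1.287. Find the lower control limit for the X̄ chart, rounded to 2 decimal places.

X̄̄ = (360.2 + 350.8 + 334.0 + 331.9 + 345.3 + 370.3 + 362.5 + 363.2 + 352.0) / 9 = 352.2444
s̄ = (33.7 + 34.0 + 42.6 + 33.0 + 38.2 + 40.3 + 21.9 + 22.2 + 41.9) / 9 = 34.2000
LCL = X̄̄ − A₃·s̄ = 352.2444 − 1.287 × 34.2000 = 308.2290

308.23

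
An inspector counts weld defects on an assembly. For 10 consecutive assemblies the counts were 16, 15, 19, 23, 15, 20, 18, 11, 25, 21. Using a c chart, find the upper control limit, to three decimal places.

31.134

c̄ = (16 + 15 + 19 + 23 + 15 + 20 + 18 + 11 + 25 + 21) / 10 = 183 / 10 = 18.3000
UCL = c̄ + 3√c̄ = 18.3000 + 3 × √18.3000 = 18.3000 + 3 × 4.2778 = 31.1335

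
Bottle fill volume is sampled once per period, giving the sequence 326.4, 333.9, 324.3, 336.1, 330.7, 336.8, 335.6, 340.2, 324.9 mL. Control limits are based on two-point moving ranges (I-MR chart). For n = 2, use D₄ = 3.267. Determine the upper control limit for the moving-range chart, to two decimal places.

25.12

Moving ranges: 7.5, 9.6, 11.8, 5.4, 6.1, 1.2, 4.6, 15.3; M̄R̄ = 61.5000 / 8 = 7.6875
UCL_MR = D₄·M̄R̄ = 3.267 × 7.6875 = 25.1151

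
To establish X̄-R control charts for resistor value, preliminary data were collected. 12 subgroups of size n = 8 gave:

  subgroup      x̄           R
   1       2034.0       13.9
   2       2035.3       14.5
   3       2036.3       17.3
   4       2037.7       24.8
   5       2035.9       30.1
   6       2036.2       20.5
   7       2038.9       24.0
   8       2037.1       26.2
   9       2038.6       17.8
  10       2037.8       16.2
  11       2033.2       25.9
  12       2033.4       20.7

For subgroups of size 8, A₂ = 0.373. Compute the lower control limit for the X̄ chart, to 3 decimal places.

X̄̄ = (2034.0 + 2035.3 + 2036.3 + 2037.7 + 2035.9 + 2036.2 + 2038.9 + 2037.1 + 2038.6 + 2037.8 + 2033.2 + 2033.4) / 12 = 24434.4000 / 12 = 2036.2000
R̄ = (13.9 + 14.5 + 17.3 + 24.8 + 30.1 + 20.5 + 24.0 + 26.2 + 17.8 + 16.2 + 25.9 + 20.7) / 12 = 251.9000 / 12 = 20.9917
LCL = X̄̄ − A₂·R̄ = 2036.2000 − 0.373 × 20.9917 = 2028.3701

2028.370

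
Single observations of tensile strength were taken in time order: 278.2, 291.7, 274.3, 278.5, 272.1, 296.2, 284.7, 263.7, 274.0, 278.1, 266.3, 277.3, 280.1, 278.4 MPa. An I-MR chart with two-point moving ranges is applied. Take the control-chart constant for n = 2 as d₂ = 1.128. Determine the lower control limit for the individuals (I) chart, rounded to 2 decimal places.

X̄ = (278.2 + 291.7 + 274.3 + 278.5 + 272.1 + 296.2 + 284.7 + 263.7 + 274.0 + 278.1 + 266.3 + 277.3 + 280.1 + 278.4) / 14 = 278.1143
Moving ranges: 13.5, 17.4, 4.2, 6.4, 24.1, 11.5, 21.0, 10.3, 4.1, 11.8, 11.0, 2.8, 1.7; M̄R̄ = 139.8000 / 13 = 10.7538
LCL = X̄ − 3·M̄R̄/d₂ = 278.1143 − 3 × 10.7538 / 1.128 = 249.5136

249.51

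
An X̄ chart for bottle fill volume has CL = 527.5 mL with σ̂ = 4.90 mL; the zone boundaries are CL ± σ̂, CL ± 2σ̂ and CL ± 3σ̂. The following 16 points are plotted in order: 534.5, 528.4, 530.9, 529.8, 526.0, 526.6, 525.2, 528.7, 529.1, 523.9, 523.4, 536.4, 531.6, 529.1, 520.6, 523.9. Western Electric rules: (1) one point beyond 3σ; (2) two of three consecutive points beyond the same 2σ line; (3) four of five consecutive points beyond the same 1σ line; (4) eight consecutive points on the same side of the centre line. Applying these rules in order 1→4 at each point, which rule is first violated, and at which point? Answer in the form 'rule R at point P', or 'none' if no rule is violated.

none

Zone of each point (C = within 1σ̂, B = 1σ̂–2σ̂, A = 2σ̂–3σ̂, * = beyond 3σ̂; sign = side of CL): 1:+B, 2:+C, 3:+C, 4:+C, 5:-C, 6:-C, 7:-C, 8:+C, 9:+C, 10:-C, 11:-C, 12:+B, 13:+C, 14:+C, 15:-B, 16:-C
No rule fires across all 16 points.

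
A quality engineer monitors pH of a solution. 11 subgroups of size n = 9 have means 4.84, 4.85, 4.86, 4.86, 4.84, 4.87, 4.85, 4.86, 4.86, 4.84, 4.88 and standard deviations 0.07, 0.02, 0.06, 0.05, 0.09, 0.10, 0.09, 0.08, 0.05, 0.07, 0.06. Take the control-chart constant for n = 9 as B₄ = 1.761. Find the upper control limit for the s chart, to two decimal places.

0.12

s̄ = (0.07 + 0.02 + 0.06 + 0.05 + 0.09 + 0.10 + 0.09 + 0.08 + 0.05 + 0.07 + 0.06) / 11 = 0.0673
UCL_s = B₄·s̄ = 1.761 × 0.0673 = 0.1185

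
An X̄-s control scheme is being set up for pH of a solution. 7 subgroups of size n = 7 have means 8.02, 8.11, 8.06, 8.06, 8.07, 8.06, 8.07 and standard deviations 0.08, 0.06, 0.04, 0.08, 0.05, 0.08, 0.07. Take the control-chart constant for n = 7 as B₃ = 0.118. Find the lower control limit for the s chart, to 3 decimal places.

0.008

s̄ = (0.08 + 0.06 + 0.04 + 0.08 + 0.05 + 0.08 + 0.07) / 7 = 0.0657
LCL_s = B₃·s̄ = 0.118 × 0.0657 = 0.0078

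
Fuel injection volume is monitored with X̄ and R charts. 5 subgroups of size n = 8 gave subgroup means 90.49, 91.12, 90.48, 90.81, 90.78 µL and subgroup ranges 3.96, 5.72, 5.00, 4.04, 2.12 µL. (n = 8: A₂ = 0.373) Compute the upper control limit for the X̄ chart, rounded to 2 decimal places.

X̄̄ = (90.49 + 91.12 + 90.48 + 90.81 + 90.78) / 5 = 453.6800 / 5 = 90.7360
R̄ = (3.96 + 5.72 + 5.00 + 4.04 + 2.12) / 5 = 20.8400 / 5 = 4.1680
UCL = X̄̄ + A₂·R̄ = 90.7360 + 0.373 × 4.1680 = 92.2907

92.29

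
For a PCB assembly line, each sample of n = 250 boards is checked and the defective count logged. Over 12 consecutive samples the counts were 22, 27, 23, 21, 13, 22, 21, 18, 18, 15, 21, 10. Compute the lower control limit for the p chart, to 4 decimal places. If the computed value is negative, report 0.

p̄ = Σdᵢ / (k·n) = 231 / (12 × 250) = 0.07700
LCL = p̄ − 3·√(p̄(1−p̄)/n) = 0.07700 − 3 × 0.01686 = 0.02642

0.0264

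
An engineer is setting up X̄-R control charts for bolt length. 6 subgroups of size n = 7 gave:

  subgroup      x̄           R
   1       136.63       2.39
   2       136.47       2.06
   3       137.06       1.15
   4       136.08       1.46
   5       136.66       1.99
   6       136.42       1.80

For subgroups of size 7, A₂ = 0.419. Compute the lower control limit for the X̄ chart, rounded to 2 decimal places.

X̄̄ = (136.63 + 136.47 + 137.06 + 136.08 + 136.66 + 136.42) / 6 = 819.3200 / 6 = 136.5533
R̄ = (2.39 + 2.06 + 1.15 + 1.46 + 1.99 + 1.80) / 6 = 10.8500 / 6 = 1.8083
LCL = X̄̄ − A₂·R̄ = 136.5533 − 0.419 × 1.8083 = 135.7956

135.80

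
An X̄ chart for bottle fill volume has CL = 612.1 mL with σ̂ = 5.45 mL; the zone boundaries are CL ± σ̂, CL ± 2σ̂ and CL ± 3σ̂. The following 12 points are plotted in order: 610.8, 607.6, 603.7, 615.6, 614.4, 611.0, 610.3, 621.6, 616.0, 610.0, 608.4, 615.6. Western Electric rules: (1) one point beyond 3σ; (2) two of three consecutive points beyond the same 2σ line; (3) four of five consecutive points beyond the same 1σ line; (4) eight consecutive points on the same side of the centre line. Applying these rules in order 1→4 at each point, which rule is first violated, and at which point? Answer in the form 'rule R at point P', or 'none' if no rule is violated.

none

Zone of each point (C = within 1σ̂, B = 1σ̂–2σ̂, A = 2σ̂–3σ̂, * = beyond 3σ̂; sign = side of CL): 1:-C, 2:-C, 3:-B, 4:+C, 5:+C, 6:-C, 7:-C, 8:+B, 9:+C, 10:-C, 11:-C, 12:+C
No rule fires across all 12 points.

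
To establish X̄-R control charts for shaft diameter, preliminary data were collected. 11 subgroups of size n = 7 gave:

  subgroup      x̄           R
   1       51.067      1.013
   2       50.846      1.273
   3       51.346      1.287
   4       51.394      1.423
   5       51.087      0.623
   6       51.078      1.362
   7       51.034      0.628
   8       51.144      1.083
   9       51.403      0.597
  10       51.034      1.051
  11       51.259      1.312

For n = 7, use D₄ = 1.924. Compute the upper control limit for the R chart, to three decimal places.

2.038

R̄ = (1.013 + 1.273 + 1.287 + 1.423 + 0.623 + 1.362 + 0.628 + 1.083 + 0.597 + 1.051 + 1.312) / 11 = 11.6520 / 11 = 1.0593
UCL_R = D₄·R̄ = 1.924 × 1.0593 = 2.0380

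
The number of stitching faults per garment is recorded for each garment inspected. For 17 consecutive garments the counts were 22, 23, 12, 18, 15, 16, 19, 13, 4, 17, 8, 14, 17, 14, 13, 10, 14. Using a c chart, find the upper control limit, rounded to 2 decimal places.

c̄ = (22 + 23 + 12 + 18 + 15 + 16 + 19 + 13 + 4 + 17 + 8 + 14 + 17 + 14 + 13 + 10 + 14) / 17 = 249 / 17 = 14.6471
UCL = c̄ + 3√c̄ = 14.6471 + 3 × √14.6471 = 14.6471 + 3 × 3.8271 = 26.1285

26.13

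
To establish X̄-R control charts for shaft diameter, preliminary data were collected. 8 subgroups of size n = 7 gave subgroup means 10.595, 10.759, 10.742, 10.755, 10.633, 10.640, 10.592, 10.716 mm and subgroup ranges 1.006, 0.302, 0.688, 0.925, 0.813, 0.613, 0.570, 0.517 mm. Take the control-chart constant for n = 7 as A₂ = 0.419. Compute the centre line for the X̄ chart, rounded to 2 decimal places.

X̄̄ = (10.595 + 10.759 + 10.742 + 10.755 + 10.633 + 10.640 + 10.592 + 10.716) / 8 = 85.4320 / 8 = 10.6790
CL = X̄̄ = 10.6790

10.68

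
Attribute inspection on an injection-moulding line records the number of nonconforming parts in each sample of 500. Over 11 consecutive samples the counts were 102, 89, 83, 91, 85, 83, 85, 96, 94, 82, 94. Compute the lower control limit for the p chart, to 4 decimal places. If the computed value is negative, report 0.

0.1275

p̄ = Σdᵢ / (k·n) = 984 / (11 × 500) = 0.17891
LCL = p̄ − 3·√(p̄(1−p̄)/n) = 0.17891 − 3 × 0.01714 = 0.12749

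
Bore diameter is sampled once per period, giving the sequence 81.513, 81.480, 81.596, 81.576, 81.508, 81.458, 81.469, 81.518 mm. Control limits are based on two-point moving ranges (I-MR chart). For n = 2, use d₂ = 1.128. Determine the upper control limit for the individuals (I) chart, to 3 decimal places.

81.647

X̄ = (81.513 + 81.480 + 81.596 + 81.576 + 81.508 + 81.458 + 81.469 + 81.518) / 8 = 81.5147
Moving ranges: 0.033, 0.116, 0.020, 0.068, 0.050, 0.011, 0.049; M̄R̄ = 0.3470 / 7 = 0.0496
UCL = X̄ + 3·M̄R̄/d₂ = 81.5147 + 3 × 0.0496 / 1.128 = 81.6466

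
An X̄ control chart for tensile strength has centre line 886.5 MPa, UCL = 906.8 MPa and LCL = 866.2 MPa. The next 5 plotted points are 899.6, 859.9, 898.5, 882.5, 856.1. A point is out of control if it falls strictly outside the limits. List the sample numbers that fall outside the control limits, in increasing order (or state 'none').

2, 5

Compare each point to [866.2, 906.8]: sample 2 = 859.9 < LCL; sample 5 = 856.1 < LCL.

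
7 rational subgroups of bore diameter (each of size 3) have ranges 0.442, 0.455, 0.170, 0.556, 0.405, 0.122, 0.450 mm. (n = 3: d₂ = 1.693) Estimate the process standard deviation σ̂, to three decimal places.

0.219

R̄ = (0.442 + 0.455 + 0.170 + 0.556 + 0.405 + 0.122 + 0.450) / 7 = 0.3714
σ̂ = R̄ / d₂ = 0.3714 / 1.693 = 0.2194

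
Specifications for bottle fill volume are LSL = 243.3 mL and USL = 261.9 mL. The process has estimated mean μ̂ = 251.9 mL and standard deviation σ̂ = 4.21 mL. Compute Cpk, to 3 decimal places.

Cpu = (USL − μ̂) / (3σ̂) = (261.9 − 251.9) / (3 × 4.21) = 0.7918; Cpl = (μ̂ − LSL) / (3σ̂) = (251.9 − 243.3) / (3 × 4.21) = 0.6809; Cpk = min(Cpu, Cpl) = 0.6809

0.681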